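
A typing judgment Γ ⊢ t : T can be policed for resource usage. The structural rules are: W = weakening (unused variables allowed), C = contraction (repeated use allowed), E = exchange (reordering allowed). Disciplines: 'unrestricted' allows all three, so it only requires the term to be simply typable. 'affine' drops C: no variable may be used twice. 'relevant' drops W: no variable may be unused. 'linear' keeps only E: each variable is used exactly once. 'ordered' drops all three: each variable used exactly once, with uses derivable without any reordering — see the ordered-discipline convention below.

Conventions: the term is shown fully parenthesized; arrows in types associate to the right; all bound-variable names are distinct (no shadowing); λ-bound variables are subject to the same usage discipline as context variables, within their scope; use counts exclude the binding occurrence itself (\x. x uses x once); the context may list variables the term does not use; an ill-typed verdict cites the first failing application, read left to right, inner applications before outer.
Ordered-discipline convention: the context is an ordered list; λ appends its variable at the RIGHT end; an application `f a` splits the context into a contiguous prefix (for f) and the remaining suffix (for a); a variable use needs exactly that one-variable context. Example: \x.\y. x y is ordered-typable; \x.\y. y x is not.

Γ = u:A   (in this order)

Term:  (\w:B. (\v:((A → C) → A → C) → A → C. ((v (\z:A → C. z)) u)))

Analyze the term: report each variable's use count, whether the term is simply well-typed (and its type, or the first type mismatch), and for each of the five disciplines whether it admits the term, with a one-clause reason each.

counts: u: 1, w [bound]: 0, v [bound]: 1, z [bound]: 1
uses in reading order: v, z, u
typing: well-typed — term : B → (((A → C) → A → C) → A → C) → C
ordered ✗ (w never used (weakening))
linear ✗ (w never used (weakening))
affine ✓ (at most one use each (u, w, v, z))
relevant ✗ (w never used (weakening))
unrestricted ✓ (type-checks (B → (((A → C) → A → C) → A → C) → C) and nothing is barred)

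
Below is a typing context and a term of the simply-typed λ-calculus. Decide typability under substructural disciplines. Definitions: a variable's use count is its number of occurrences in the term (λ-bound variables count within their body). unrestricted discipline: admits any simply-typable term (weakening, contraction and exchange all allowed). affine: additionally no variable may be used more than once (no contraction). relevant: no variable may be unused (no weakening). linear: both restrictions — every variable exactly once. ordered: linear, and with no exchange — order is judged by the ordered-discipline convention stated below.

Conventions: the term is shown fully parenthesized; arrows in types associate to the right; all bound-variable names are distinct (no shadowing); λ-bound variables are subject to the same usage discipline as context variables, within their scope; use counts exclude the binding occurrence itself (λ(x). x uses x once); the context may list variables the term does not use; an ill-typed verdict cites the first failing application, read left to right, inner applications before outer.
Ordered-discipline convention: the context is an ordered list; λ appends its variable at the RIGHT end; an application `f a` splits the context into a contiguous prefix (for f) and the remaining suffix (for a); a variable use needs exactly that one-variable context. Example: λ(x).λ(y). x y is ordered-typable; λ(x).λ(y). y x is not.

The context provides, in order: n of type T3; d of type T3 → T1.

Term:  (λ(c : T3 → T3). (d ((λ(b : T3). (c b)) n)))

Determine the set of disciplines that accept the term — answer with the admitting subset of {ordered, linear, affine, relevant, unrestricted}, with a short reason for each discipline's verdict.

admitting disciplines: linear, affine, relevant, unrestricted
variable uses: n: 1; d: 1; c (λ-bound): 1; b (λ-bound): 1
left-to-right use order: d, c, b, n
typing: the term checks, with type (T3 → T3) → T1
ordered: ✗, needs exchange: uses follow d, c, b, n
linear: ✓, n, d, c, b: one use apiece
affine: ✓, none of n, d, c, b used more than once
relevant: ✓, every one of n, d, c, b appears
unrestricted: ✓, type-checks ((T3 → T3) → T1) and nothing is barred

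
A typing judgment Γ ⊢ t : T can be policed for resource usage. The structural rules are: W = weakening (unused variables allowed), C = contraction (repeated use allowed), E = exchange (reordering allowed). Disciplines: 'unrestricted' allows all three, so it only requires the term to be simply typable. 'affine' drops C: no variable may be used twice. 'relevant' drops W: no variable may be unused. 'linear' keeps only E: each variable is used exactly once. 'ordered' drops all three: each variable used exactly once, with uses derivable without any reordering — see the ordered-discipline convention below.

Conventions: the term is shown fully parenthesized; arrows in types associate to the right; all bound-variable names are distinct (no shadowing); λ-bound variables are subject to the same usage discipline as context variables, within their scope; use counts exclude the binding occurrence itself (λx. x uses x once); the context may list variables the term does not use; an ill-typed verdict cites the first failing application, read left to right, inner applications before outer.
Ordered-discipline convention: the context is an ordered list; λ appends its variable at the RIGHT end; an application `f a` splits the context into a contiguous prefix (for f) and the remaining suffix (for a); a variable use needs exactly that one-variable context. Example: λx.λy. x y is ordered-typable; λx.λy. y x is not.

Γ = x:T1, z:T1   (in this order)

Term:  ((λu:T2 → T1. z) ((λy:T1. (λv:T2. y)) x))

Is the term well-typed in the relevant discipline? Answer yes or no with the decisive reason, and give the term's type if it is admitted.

no — unused: u, v — weakening required
variable uses: x: 1; z: 1; u [bound]: 0; y [bound]: 1; v [bound]: 0
uses in reading order: z, y, x
typing: well-typed at T1
all disciplines: ordered ✗ · linear ✗ · affine ✓ · relevant ✗ · unrestricted ✓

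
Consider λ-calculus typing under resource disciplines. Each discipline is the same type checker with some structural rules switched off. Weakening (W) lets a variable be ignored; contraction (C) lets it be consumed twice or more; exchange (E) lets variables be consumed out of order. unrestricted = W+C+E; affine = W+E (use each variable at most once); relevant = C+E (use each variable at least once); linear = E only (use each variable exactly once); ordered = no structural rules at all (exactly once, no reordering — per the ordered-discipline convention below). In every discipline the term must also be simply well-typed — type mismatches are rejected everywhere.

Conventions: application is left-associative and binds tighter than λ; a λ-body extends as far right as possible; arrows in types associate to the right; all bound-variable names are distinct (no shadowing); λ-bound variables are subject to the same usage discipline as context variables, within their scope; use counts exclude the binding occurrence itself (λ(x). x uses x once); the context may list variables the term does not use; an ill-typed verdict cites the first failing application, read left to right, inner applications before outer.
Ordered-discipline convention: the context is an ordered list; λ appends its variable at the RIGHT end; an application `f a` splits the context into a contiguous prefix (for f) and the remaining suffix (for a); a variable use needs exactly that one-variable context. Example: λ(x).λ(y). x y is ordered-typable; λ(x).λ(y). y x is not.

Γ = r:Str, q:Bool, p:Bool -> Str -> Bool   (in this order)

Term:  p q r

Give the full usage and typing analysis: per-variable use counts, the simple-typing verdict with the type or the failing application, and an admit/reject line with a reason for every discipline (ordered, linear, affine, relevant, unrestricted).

usage: r=1; q=1; p=1
uses in reading order: p, q, r
typing: ✓ — Bool
ordered ✗ (needs exchange: uses follow p, q, r)
linear ✓ (single use per variable (r, q, p))
affine ✓ (no duplicate uses among r, q, p)
relevant ✓ (at least one use each (r, q, p))
unrestricted ✓ (type-checks (Bool) and nothing is barred)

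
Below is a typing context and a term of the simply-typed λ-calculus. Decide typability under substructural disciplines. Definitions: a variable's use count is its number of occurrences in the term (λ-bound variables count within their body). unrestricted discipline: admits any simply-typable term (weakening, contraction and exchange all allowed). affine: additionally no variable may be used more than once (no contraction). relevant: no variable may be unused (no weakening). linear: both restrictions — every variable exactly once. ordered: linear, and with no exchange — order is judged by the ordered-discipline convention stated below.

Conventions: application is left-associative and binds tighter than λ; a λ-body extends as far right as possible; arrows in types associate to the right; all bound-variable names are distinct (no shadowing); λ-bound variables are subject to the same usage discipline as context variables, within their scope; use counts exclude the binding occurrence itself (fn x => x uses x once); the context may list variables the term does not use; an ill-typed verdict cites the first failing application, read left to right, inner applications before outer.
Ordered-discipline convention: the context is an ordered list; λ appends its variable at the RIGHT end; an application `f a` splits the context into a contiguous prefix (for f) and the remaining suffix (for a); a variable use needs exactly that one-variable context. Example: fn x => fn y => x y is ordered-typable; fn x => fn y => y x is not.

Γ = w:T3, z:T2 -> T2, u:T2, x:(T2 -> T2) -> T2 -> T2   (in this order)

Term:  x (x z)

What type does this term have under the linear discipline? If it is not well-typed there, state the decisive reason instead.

not well-typed under linear — x ×2 used more than once (contraction); unused: w, u — weakening required
usage: w ×0; z ×1; u ×0; x ×2
order of uses: x, x, z
typing: the term checks, with type T2 -> T2
across the five disciplines: ordered ✗, linear ✗, affine ✗, relevant ✗, unrestricted ✓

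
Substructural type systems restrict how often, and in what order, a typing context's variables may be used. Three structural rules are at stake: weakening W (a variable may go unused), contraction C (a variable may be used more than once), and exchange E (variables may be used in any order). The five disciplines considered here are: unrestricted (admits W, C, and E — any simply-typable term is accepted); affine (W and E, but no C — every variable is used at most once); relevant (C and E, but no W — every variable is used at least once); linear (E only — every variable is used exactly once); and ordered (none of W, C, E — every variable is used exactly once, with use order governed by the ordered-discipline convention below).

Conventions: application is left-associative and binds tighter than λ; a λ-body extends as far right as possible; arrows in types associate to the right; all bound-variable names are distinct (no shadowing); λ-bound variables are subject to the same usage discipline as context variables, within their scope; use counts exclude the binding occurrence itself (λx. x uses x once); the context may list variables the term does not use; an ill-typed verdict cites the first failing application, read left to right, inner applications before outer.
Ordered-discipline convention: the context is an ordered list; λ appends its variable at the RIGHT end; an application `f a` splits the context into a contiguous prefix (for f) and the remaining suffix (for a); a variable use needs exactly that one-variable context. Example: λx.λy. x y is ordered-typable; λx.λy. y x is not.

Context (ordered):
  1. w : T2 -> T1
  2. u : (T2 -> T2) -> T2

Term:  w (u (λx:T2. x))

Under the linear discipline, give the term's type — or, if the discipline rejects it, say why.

term : T1
counts: w ×1; u ×1; x [bound] ×1
order of uses: w, u, x
typing: ✓ — T1
across the five disciplines: ordered ✓ | linear ✓ | affine ✓ | relevant ✓ | unrestricted ✓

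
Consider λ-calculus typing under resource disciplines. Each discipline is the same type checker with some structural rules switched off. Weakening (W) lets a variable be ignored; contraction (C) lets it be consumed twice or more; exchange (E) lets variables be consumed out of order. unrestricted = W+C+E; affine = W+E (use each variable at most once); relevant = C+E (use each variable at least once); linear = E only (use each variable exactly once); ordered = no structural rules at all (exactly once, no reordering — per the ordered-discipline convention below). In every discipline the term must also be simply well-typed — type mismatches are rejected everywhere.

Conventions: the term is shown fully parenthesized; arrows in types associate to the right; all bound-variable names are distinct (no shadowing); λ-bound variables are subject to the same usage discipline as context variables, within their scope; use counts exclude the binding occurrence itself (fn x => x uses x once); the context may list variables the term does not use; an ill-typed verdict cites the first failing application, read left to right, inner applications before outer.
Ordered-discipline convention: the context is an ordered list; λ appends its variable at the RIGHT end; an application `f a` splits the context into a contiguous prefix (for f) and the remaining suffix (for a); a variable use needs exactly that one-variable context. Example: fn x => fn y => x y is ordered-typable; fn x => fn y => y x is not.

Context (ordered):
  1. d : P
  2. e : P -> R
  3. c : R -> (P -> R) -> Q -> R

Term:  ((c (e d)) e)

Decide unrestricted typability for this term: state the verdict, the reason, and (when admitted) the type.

yes — typability at Q -> R is all that's needed; term : Q -> R
use counts: d=1, e=2, c=1
use order (left to right): c, e, d, e
typing: well-typed at Q -> R
per-discipline verdicts: ordered ✗ | linear ✗ | affine ✗ | relevant ✓ | unrestricted ✓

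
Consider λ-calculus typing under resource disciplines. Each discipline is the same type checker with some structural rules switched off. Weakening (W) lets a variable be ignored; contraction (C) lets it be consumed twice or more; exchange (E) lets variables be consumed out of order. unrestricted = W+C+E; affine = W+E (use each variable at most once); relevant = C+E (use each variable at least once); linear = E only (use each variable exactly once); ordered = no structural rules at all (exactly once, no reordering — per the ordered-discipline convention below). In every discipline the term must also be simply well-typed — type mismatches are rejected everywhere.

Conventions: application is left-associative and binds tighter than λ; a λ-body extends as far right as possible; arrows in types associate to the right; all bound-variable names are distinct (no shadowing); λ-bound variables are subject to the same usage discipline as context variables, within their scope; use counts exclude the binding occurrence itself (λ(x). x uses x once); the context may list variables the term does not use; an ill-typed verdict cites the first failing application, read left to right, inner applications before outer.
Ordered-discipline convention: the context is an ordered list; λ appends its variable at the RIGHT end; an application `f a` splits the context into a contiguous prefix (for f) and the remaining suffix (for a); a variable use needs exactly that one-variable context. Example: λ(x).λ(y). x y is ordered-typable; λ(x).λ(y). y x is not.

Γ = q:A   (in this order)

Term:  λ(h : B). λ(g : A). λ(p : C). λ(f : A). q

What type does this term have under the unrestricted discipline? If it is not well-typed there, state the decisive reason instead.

term : B → A → C → A → A
usage: q ×1, h (λ-bound) ×0, g (λ-bound) ×0, p (λ-bound) ×0, f (λ-bound) ×0
use order (left to right): q
typing: ✓ — B → A → C → A → A
summary: ordered ✗, linear ✗, affine ✓, relevant ✗, unrestricted ✓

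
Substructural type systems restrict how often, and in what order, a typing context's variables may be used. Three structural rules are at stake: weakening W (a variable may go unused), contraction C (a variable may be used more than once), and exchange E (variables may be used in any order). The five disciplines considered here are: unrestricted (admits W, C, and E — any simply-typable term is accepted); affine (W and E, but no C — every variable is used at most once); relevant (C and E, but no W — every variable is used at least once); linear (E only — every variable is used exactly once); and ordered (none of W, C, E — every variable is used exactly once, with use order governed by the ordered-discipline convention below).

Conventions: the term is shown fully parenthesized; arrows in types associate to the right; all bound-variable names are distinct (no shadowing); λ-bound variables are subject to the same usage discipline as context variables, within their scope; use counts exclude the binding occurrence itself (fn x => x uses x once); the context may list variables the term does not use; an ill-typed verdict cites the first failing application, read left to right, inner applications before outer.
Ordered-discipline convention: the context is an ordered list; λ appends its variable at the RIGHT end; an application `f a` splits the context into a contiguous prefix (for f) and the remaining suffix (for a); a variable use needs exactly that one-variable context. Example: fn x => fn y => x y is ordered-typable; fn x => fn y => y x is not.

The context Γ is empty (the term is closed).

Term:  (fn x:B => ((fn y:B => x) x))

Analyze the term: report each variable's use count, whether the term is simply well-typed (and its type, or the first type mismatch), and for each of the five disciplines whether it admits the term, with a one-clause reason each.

variable uses: x (λ-bound): 2×, y (λ-bound): 0×
order of uses: x, x
typing: well-typed at B → B
ordered: ✗, x ×2 used more than once (contraction); needs weakening: y unused
linear: ✗, x ×2 used more than once (contraction); needs weakening: y unused
affine: ✗, x ×2 used more than once (contraction)
relevant: ✗, needs weakening: y unused
unrestricted: ✓, well-typed at B → B; no restrictions here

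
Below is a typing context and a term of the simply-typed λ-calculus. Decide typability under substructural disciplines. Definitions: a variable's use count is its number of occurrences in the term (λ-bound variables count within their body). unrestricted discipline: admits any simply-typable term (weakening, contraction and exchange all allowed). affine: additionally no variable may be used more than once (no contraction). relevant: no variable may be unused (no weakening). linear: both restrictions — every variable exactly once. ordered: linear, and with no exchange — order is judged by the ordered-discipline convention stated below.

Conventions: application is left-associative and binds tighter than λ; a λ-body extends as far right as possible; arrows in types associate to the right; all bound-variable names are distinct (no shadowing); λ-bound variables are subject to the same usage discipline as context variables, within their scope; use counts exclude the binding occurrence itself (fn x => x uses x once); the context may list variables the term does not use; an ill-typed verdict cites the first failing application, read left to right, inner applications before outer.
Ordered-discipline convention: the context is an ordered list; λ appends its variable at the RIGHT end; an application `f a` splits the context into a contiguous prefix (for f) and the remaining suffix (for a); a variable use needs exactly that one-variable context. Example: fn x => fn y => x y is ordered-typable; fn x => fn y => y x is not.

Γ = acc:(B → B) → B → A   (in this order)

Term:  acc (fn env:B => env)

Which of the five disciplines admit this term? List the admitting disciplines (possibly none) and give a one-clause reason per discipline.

accepted by: ordered, linear, affine, relevant, unrestricted
usage: acc ×1; env [bound] ×1
left-to-right use order: acc, env
typing: well-typed — term : B → A
ordered: ✓, acc, env: once each, no exchange needed
linear: ✓, each of acc, env used exactly once
affine: ✓, none of acc, env used more than once
relevant: ✓, none of acc, env goes unused
unrestricted: ✓, typability at B → A is all that's needed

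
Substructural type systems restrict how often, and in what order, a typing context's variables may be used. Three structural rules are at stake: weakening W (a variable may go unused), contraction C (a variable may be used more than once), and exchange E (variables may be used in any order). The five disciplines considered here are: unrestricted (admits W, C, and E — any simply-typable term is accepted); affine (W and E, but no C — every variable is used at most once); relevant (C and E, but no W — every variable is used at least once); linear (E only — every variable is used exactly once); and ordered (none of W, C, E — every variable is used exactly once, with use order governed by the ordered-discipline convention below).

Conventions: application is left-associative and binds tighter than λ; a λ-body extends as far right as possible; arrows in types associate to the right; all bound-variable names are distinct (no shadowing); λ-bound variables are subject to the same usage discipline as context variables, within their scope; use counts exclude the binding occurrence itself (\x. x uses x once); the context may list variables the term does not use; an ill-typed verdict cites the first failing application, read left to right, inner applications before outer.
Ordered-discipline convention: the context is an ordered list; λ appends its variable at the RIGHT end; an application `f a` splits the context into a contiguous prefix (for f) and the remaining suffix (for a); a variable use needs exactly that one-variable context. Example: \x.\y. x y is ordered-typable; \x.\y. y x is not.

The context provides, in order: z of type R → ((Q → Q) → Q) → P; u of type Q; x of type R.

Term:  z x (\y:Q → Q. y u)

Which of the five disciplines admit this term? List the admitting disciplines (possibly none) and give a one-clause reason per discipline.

admitted in: linear, affine, relevant, unrestricted
usage: z ×1, u ×1, x ×1, y [bound] ×1
use order (left to right): z, x, y, u
typing: well-typed at P
ordered: ✗, no contiguous prefix/suffix split fits z, x, y, u
linear: ✓, each of z, u, x, y used exactly once
affine: ✓, none of z, u, x, y used more than once
relevant: ✓, z, u, x, y: all used, weakening unneeded
unrestricted: ✓, typability at P is all that's needed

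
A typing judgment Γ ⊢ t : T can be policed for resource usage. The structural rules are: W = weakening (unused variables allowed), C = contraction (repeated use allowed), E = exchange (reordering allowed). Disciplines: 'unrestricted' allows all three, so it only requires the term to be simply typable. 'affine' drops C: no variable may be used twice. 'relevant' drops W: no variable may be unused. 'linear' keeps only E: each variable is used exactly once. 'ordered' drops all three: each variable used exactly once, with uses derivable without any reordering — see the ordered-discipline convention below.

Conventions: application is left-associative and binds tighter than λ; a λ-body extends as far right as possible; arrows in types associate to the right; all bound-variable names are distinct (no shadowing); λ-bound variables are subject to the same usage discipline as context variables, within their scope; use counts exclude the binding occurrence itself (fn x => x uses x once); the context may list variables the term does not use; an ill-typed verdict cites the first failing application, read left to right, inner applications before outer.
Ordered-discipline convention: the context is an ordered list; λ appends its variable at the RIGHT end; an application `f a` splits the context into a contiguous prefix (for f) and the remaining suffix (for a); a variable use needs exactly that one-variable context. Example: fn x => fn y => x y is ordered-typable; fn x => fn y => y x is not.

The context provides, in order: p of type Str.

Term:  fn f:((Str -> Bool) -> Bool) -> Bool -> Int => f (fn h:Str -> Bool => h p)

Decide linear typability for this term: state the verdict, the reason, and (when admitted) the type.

yes — p, f, h: one use apiece; term : (((Str -> Bool) -> Bool) -> Bool -> Int) -> Bool -> Int
counts: p ×1; f [bound] ×1; h [bound] ×1
use order (left to right): f, h, p
typing: the term checks, with type (((Str -> Bool) -> Bool) -> Bool -> Int) -> Bool -> Int
all disciplines: ordered ✗ · linear ✓ · affine ✓ · relevant ✓ · unrestricted ✓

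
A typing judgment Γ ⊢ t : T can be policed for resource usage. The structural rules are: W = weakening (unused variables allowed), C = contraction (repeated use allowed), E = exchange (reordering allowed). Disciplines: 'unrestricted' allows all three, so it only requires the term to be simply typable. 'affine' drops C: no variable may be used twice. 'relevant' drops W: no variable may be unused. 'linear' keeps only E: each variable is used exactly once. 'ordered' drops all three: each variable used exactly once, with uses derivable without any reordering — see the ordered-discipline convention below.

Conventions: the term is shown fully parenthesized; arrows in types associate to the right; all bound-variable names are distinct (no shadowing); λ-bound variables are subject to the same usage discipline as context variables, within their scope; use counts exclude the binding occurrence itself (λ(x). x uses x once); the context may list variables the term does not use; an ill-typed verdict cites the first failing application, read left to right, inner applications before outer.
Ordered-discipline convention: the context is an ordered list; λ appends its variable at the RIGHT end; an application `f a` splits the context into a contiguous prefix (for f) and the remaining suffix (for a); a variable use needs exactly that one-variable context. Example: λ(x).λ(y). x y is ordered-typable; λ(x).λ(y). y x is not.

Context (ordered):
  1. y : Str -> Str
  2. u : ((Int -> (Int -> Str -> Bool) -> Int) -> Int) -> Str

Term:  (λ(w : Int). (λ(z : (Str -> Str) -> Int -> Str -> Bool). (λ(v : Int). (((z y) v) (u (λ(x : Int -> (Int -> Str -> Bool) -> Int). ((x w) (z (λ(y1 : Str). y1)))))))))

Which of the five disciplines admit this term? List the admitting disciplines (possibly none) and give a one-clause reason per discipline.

accepted by: relevant, unrestricted
use counts: y: 1, u: 1, w [bound]: 1, z [bound]: 2, v [bound]: 1, x [bound]: 1, y1 [bound]: 1
uses in reading order: z, y, v, u, x, w, z, y1
typing: the term checks, with type Int -> ((Str -> Str) -> Int -> Str -> Bool) -> Int -> Bool
ordered: ✗ — needs contraction — z ×2
linear: ✗ — needs contraction — z ×2
affine: ✗ — needs contraction — z ×2
relevant: ✓ — at least one use each (y, u, w, z, v, x, y1)
unrestricted: ✓ — type-checks (Int -> ((Str -> Str) -> Int -> Str -> Bool) -> Int -> Bool) and nothing is barred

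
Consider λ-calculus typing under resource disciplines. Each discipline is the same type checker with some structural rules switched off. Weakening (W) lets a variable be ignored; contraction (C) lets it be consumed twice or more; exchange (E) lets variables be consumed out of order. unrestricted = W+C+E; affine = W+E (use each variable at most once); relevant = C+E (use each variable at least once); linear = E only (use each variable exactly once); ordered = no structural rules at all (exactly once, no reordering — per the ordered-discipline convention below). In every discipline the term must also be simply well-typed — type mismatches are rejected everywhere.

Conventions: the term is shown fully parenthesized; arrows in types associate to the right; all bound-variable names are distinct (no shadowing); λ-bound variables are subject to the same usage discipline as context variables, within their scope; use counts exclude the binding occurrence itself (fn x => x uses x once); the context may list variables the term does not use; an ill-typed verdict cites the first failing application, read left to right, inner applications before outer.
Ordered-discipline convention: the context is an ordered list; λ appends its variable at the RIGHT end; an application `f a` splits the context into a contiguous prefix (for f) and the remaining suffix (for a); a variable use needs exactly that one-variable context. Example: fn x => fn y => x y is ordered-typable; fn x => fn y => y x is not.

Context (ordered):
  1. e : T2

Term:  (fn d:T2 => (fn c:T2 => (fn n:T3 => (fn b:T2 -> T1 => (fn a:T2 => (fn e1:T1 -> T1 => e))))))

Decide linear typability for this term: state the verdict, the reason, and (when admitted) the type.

no — needs weakening: d, c, n, b, a, e1 unused
use counts: e: 1×, d (bound): 0×, c (bound): 0×, n (bound): 0×, b (bound): 0×, a (bound): 0×, e1 (bound): 0×
left-to-right use order: e
typing: ✓ — T2 -> T2 -> T3 -> (T2 -> T1) -> T2 -> (T1 -> T1) -> T2
summary: ordered ✗ · linear ✗ · affine ✓ · relevant ✗ · unrestricted ✓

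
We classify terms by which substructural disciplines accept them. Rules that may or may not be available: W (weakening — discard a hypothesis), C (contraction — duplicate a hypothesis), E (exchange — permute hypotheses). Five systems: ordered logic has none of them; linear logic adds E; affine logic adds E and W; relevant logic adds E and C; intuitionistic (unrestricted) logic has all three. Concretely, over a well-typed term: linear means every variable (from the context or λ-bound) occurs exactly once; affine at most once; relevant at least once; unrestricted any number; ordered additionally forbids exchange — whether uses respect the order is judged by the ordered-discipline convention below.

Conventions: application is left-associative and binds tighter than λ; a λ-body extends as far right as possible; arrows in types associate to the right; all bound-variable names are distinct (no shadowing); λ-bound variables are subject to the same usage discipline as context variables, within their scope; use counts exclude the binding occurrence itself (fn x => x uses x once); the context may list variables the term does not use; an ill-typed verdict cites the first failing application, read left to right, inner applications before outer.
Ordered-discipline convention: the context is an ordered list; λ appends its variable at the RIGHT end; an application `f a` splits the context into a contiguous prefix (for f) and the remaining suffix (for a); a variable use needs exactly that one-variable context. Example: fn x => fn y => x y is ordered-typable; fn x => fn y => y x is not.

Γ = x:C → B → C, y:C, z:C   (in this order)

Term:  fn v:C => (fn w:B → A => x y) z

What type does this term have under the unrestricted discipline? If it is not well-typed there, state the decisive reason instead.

not well-typed under unrestricted — fails simple typing
use counts: x=1; y=1; z=1; v (λ-bound)=0; w (λ-bound)=0
use order (left to right): x, y, z
typing: ill-typed: an argument C mismatches the expected B → A
per-discipline verdicts: ordered ✗, linear ✗, affine ✗, relevant ✗, unrestricted ✗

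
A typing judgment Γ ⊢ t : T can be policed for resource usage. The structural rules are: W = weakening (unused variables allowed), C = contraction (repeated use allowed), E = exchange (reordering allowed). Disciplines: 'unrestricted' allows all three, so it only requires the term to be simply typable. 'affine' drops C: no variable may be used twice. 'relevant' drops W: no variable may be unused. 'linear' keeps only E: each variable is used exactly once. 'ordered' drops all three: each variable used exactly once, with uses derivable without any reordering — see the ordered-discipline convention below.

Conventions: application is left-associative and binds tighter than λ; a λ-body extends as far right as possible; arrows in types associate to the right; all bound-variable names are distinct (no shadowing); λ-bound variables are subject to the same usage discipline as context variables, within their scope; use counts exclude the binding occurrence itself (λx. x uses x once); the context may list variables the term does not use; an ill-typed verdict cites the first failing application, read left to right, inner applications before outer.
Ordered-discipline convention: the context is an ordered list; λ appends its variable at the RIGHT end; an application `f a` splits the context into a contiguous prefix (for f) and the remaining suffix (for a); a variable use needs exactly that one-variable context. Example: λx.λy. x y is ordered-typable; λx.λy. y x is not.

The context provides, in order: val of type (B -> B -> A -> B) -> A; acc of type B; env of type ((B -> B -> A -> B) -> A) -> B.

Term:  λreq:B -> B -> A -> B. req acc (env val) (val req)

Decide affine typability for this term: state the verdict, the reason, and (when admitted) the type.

no — needs contraction — val ×2, req ×2
use counts: val: 2; acc: 1; env: 1; req (λ-bound): 2
uses in reading order: req, acc, env, val, val, req
typing: well-typed — term : (B -> B -> A -> B) -> B
across the five disciplines: ordered ✗ · linear ✗ · affine ✗ · relevant ✓ · unrestricted ✓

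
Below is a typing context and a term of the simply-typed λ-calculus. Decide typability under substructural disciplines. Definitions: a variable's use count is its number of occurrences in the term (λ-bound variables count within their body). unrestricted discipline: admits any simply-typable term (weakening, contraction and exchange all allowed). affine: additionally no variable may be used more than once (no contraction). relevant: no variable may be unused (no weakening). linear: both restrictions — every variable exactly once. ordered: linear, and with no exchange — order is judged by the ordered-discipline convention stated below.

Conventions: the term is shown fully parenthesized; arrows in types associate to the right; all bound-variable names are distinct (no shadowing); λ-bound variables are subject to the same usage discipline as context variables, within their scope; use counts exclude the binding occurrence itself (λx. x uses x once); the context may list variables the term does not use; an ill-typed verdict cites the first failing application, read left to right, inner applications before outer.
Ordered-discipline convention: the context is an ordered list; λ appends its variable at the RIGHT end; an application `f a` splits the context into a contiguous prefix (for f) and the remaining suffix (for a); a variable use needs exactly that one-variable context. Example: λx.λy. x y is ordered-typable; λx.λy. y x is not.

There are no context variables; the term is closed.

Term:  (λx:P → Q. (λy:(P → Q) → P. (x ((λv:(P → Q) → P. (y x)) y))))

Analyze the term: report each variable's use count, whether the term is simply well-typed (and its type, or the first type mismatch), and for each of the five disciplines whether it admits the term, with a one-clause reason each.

variable uses: x (bound): 2, y (bound): 2, v (bound): 0
left-to-right use order: x, y, x, y
typing: well-typed at (P → Q) → ((P → Q) → P) → Q
ordered: ✗ — repeated use of x ×2, y ×2; needs weakening: v unused
linear: ✗ — repeated use of x ×2, y ×2; needs weakening: v unused
affine: ✗ — repeated use of x ×2, y ×2
relevant: ✗ — needs weakening: v unused
unrestricted: ✓ — simply typable at (P → Q) → ((P → Q) → P) → Q; W, C, E all held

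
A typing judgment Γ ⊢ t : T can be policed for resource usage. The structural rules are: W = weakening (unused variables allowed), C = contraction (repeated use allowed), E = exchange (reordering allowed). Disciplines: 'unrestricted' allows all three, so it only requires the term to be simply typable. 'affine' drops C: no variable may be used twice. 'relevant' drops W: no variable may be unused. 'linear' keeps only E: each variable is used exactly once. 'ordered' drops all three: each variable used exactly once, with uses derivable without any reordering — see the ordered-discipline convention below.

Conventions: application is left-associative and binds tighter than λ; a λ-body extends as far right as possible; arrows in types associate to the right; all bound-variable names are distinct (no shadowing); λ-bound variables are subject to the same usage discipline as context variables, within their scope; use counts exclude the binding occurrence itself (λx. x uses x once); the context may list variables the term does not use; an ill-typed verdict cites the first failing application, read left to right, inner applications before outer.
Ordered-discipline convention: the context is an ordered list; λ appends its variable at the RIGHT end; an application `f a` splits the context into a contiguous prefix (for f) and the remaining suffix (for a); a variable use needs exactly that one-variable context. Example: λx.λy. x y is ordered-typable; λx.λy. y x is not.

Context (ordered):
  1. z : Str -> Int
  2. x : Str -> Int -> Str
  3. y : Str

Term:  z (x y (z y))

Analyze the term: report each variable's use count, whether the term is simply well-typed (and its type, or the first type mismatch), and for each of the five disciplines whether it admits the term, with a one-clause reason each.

use counts: z=2, x=1, y=2
order of uses: z, x, y, z, y
typing: well-typed at Int
ordered ✗ (needs contraction — z ×2, y ×2)
linear ✗ (needs contraction — z ×2, y ×2)
affine ✗ (needs contraction — z ×2, y ×2)
relevant ✓ (none of z, x, y goes unused)
unrestricted ✓ (typability at Int is all that's needed)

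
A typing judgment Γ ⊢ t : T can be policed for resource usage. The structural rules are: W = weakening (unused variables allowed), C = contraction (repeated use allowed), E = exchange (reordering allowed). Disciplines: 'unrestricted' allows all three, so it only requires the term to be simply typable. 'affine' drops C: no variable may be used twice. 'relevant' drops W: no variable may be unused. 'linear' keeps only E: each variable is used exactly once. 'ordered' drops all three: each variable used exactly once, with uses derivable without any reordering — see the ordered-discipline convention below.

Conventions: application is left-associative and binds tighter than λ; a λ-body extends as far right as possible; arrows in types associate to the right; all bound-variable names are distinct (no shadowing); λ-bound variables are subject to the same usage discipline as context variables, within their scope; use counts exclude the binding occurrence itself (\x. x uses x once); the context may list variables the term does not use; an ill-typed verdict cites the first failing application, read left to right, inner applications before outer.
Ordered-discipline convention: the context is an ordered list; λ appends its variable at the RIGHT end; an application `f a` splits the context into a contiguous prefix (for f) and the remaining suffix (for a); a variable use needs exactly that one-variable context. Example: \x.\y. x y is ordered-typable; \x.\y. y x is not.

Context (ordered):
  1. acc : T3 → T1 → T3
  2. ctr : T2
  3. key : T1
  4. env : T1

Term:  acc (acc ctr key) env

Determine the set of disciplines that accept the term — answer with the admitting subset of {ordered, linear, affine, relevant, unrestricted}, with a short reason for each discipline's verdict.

accepted by: none
variable uses: acc: 2, ctr: 1, key: 1, env: 1
uses in reading order: acc, acc, ctr, key, env
typing: ill-typed: a function awaiting T3 gets T2
ordered: ✗ — the type mismatch rejects it
linear: ✗ — not simply typable
affine: ✗ — fails simple typing
relevant: ✗ — a type mismatch blocks all five
unrestricted: ✗ — the type mismatch rejects it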